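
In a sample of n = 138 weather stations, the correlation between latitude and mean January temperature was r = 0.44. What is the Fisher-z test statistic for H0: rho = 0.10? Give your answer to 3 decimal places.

4.321

Fisher z: atanh(0.44) = 0.472231, atanh(0.10) = 0.100335
z = (z_r − z_0)·√(n−3) = (0.472231 − 0.100335)·√135 = 0.371896 · 11.618950 = 4.321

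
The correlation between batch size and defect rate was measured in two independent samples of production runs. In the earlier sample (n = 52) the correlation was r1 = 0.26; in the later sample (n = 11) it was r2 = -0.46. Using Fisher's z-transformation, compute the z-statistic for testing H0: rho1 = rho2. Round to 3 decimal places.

2.002

z1 = atanh(0.26) = 0.266108,  z2 = atanh(-0.46) = -0.497311
SE = √(1/(n1−3) + 1/(n2−3)) = √(1/49 + 1/8) = √(0.0204082 + 0.1250000) = √0.1454082 = 0.381324
z = (z1 − z2)/SE = (0.266108 − (-0.497311)) / 0.381324 = 0.763419 / 0.381324 = 2.002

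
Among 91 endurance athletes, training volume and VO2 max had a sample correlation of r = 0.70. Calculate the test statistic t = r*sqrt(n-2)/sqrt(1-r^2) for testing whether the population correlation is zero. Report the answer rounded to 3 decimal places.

9.247

1 − r² = 1 − 0.4900 = 0.5100;  √(1−r²) = 0.714143
√(n−2) = √89 = 9.433981
t = r·√(n−2)/√(1−r²) = 0.70 · 9.433981 / 0.714143 = 9.247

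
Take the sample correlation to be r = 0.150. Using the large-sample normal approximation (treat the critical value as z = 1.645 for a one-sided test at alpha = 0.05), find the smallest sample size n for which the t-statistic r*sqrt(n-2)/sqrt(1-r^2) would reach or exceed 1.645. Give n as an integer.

r√(n−2)/√(1−r²) ≥ 1.645  ⇔  n−2 ≥ (1.645)²·(1−r²)/r²
(1−r²)/r² = (1−0.022500)/0.022500 = 43.4444
n ≥ 2 + 2.706025·43.4444 = 2 + 117.5616 = 119.5616
⌈119.5616⌉ = 120

120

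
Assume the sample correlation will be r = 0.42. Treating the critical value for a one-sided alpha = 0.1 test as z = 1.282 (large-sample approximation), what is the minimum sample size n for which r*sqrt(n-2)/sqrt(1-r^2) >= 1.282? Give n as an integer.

10

Need r·√(n−2)/√(1−r²) ≥ 1.282
√(n−2) ≥ 1.282·√(1−0.1764) / 0.42 = 1.282·0.907524 / 0.42 = 2.7701
n−2 ≥ 7.6735  ⇒  n ≥ 9.6735
Smallest integer n = 10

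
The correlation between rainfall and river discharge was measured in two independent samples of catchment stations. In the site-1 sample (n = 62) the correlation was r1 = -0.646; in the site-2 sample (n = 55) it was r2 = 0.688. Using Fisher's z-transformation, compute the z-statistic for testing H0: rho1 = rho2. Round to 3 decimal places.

z1 = atanh(-0.646) = -0.768403,  z2 = atanh(0.688) = 0.844148
SE = √(1/(n1−3) + 1/(n2−3)) = √(1/59 + 1/52) = √(0.0169492 + 0.0192308) = √0.0361800 = 0.190210
z = (z1 − z2)/SE = (-0.768403 − 0.844148) / 0.190210 = -1.612551 / 0.190210 = -8.478

-8.478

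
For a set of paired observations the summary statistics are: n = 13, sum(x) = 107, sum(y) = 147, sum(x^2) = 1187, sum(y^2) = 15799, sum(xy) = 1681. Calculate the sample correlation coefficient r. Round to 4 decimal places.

Numerator: nΣxy − (Σx)(Σy) = 13·1681 − (107)(147) = 6124
Denominator: √[(nΣx²−(Σx)²)(nΣy²−(Σy)²)]
  nΣx²−(Σx)² = 13·1187 − 11449 = 3982;  nΣy²−(Σy)² = 13·15799 − 21609 = 183778
  √(3982·183778) = √731803996 = 27051.8760
r = 6124 / 27051.8760 = 0.2264

0.2264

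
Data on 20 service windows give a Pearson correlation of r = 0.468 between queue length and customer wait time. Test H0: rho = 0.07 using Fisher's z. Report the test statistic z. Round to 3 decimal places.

1.803

Fisher z: atanh(0.468) = 0.507506, atanh(0.07) = 0.070115
z = (z_r − z_0)·√(n−3) = (0.507506 − 0.070115)·√17 = 0.437391 · 4.123106 = 1.803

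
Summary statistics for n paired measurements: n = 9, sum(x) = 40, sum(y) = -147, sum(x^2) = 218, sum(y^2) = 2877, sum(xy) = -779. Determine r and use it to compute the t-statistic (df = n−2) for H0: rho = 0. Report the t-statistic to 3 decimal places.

-5.741

Numerator: nΣxy − (Σx)(Σy) = 9·(-779) − (40)(-147) = -1131
Denominator: √[(nΣx²−(Σx)²)(nΣy²−(Σy)²)]
  nΣx²−(Σx)² = 9·218 − 1600 = 362;  nΣy²−(Σy)² = 9·2877 − 21609 = 4284
  √(362·4284) = √1550808 = 1245.3144
r = -1131 / 1245.3144 = -0.9082
t = r·√(n−2)/√(1−r²) = -0.9082·√7 / √(1−0.824827) = -2.402871 / 0.418537 = -5.741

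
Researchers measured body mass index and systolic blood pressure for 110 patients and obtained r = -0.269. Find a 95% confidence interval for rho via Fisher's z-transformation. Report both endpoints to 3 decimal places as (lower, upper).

(-0.434, -0.086)

Fisher z: z_r = atanh(r) = ½·ln((1+(-0.269))/(1−(-0.269))) = -0.275786
SE(z) = 1/√(n−3) = 1/√107 = 0.096674
95% ⇒ z* = 1.960; margin = 1.960·0.096674 = 0.189481
CI on z-scale: (-0.465267, -0.086305)
Back-transform: tanh(-0.465267) = -0.434367, tanh(-0.086305) = -0.086091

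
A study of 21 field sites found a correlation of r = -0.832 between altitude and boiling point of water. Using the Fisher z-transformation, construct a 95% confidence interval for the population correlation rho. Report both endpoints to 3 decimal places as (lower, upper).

(-0.930, -0.625)

Fisher z: z_r = atanh(r) = ½·ln((1+(-0.832))/(1−(-0.832))) = -1.194600
SE(z) = 1/√(n−3) = 1/√18 = 0.235702
95% ⇒ z* = 1.960; margin = 1.960·0.235702 = 0.461976
CI on z-scale: (-1.656576, -0.732624)
Back-transform: tanh(-1.656576) = -0.929755, tanh(-0.732624) = -0.624668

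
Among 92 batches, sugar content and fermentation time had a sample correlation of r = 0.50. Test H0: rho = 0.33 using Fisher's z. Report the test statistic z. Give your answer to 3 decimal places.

z_r = atanh(0.50) = 0.549306,  z_0 = atanh(0.33) = 0.342828
SE = 1/√(n−3) = 1/√89 = 0.106000
z = (z_r − z_0)/SE = (0.549306 − 0.342828) / 0.106000 = 0.206478 / 0.106000 = 1.948

1.948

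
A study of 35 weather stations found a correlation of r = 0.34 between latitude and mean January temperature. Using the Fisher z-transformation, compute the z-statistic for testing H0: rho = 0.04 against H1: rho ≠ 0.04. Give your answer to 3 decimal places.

1.777

Fisher z: atanh(0.34) = 0.354093, atanh(0.04) = 0.040021
z = (z_r − z_0)·√(n−3) = (0.354093 − 0.040021)·√32 = 0.314072 · 5.656854 = 1.777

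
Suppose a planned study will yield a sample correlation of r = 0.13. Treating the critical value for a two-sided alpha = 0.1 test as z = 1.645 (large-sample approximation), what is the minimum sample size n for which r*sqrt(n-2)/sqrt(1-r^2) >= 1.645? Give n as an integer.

160

r√(n−2)/√(1−r²) ≥ 1.645  ⇔  n−2 ≥ (1.645)²·(1−r²)/r²
(1−r²)/r² = (1−0.0169)/0.0169 = 58.1716
n ≥ 2 + 2.706025·58.1716 = 2 + 157.4138 = 159.4138
⌈159.4138⌉ = 160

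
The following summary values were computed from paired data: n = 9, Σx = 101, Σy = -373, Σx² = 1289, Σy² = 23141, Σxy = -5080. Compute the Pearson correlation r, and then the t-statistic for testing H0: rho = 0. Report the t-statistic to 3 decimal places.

S_xy = nΣxy − ΣxΣy = 9·(-5080) − 101·(-373) = -45720 − (-37673) = -8047
S_xx = nΣx² − (Σx)² = 9·1289 − 101² = 11601 − 10201 = 1400
S_yy = nΣy² − (Σy)² = 9·23141 − (-373)² = 208269 − 139129 = 69140
r = S_xy / √(S_xx·S_yy) = -8047 / √(1400·69140) = -8047 / √96796000 = -8047 / 9838.4958 = -0.8179
t = r·√(n−2)/√(1−r²) = -0.8179·√7 / √(1−0.668960) = -2.163960 / 0.575361 = -3.761

-3.761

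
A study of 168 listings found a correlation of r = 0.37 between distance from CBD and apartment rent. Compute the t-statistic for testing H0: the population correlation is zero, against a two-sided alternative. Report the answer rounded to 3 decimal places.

t = r·√(n−2) / √(1−r²) with r = 0.37, n = 168
  = 0.37·√166 / √(1 − 0.1369)
  = 0.37·12.884099 / 0.929032
  = 4.767117 / 0.929032 = 5.131

5.131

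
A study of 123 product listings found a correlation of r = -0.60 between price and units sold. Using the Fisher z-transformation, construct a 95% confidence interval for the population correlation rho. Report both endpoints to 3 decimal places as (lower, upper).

(-0.702, -0.473)

Fisher z: z_r = atanh(r) = ½·ln((1+(-0.60))/(1−(-0.60))) = -0.693147
SE(z) = 1/√(n−3) = 1/√120 = 0.091287
95% ⇒ z* = 1.960; margin = 1.960·0.091287 = 0.178923
CI on z-scale: (-0.872070, -0.514224)
Back-transform: tanh(-0.872070) = -0.702424, tanh(-0.514224) = -0.473230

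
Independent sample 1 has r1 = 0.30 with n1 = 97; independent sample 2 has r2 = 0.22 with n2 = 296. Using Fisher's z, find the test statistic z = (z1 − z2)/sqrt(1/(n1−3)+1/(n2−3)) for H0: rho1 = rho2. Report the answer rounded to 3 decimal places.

0.724

Fisher z-transforms: z1 = atanh(0.30) = 0.309520, z2 = atanh(0.22) = 0.223656; difference d = 0.085864
Var(d) = 1/94 + 1/293 = 0.0106383 + 0.0034130 = 0.0140513
z = d/√Var(d) = 0.085864 / √0.0140513 = 0.085864 / 0.118538 = 0.724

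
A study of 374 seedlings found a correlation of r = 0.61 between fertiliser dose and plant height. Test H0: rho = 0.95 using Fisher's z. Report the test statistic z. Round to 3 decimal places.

z_r = atanh(0.61) = 0.708921,  z_0 = atanh(0.95) = 1.831781
SE = 1/√(n−3) = 1/√371 = 0.051917
z = (z_r − z_0)/SE = (0.708921 − 1.831781) / 0.051917 = -1.122860 / 0.051917 = -21.628

-21.628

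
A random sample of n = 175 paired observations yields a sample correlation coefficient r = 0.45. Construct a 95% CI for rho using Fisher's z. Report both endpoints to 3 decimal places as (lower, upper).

z_r = atanh(0.45) = 0.484700;  SE = 1/√(n−3) = 1/√172 = 0.076249
z-limits: 0.484700 ± 1.960·0.076249 = 0.484700 ± 0.149448 = [0.335252, 0.634148]
ρ-limits: (tanh 0.335252, tanh 0.634148) = (0.323, 0.561)

(0.323, 0.561)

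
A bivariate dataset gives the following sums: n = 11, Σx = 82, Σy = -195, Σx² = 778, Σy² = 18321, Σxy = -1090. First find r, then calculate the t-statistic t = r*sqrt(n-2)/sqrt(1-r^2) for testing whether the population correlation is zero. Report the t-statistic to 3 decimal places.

0.712

S_xy = nΣxy − ΣxΣy = 11·(-1090) − 82·(-195) = -11990 − (-15990) = 4000
S_xx = nΣx² − (Σx)² = 11·778 − 82² = 8558 − 6724 = 1834
S_yy = nΣy² − (Σy)² = 11·18321 − (-195)² = 201531 − 38025 = 163506
r = S_xy / √(S_xx·S_yy) = 4000 / √(1834·163506) = 4000 / √299870004 = 4000 / 17316.7550 = 0.2310
t = r·√(n−2)/√(1−r²) = 0.2310·√9 / √(1−0.053361) = 0.693000 / 0.972954 = 0.712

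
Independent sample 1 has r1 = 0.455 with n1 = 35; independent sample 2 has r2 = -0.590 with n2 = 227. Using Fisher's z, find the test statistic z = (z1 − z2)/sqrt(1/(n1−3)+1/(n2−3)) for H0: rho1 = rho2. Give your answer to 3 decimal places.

6.184

Fisher z-transforms: z1 = atanh(0.455) = 0.490988, z2 = atanh(-0.590) = -0.677666; difference d = 1.168654
Var(d) = 1/32 + 1/224 = 0.0312500 + 0.0044643 = 0.0357143
z = d/√Var(d) = 1.168654 / √0.0357143 = 1.168654 / 0.188982 = 6.184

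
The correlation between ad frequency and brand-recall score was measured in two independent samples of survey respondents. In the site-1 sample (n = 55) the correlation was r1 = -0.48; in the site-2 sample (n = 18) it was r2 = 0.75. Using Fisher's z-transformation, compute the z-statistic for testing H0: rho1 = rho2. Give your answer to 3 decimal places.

z1 = atanh(-0.48) = -0.522984,  z2 = atanh(0.75) = 0.972955
SE = √(1/(n1−3) + 1/(n2−3)) = √(1/52 + 1/15) = √(0.0192308 + 0.0666667) = √0.0858975 = 0.293083
z = (z1 − z2)/SE = (-0.522984 − 0.972955) / 0.293083 = -1.495939 / 0.293083 = -5.104

-5.104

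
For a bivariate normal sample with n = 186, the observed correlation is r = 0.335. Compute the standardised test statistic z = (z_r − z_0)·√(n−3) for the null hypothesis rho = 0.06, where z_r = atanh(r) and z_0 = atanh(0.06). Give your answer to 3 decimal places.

3.901

Fisher z: atanh(0.335) = 0.348450, atanh(0.06) = 0.060072
z = (z_r − z_0)·√(n−3) = (0.348450 − 0.060072)·√183 = 0.288378 · 13.527749 = 3.901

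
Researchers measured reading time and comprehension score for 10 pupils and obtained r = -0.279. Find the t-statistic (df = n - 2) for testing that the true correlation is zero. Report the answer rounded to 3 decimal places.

-0.822

t = r·√(n−2) / √(1−r²) with r = -0.279, n = 10
  = -0.279·√8 / √(1 − 0.077841)
  = -0.279·2.828427 / 0.960291
  = -0.789131 / 0.960291 = -0.822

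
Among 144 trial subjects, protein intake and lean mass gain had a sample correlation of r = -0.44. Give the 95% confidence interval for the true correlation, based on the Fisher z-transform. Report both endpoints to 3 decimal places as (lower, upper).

z_r = atanh(-0.44) = -0.472231;  SE = 1/√(n−3) = 1/√141 = 0.084215
z-limits: -0.472231 ± 1.960·0.084215 = -0.472231 ± 0.165061 = [-0.637292, -0.307170]
ρ-limits: (tanh -0.637292, tanh -0.307170) = (-0.563, -0.298)

(-0.563, -0.298)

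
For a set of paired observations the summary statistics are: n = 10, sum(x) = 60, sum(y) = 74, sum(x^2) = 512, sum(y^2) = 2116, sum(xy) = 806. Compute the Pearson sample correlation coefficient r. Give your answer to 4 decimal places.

Numerator: nΣxy − (Σx)(Σy) = 10·806 − (60)(74) = 3620
Denominator: √[(nΣx²−(Σx)²)(nΣy²−(Σy)²)]
  nΣx²−(Σx)² = 10·512 − 3600 = 1520;  nΣy²−(Σy)² = 10·2116 − 5476 = 15684
  √(1520·15684) = √23839680 = 4882.5895
r = 3620 / 4882.5895 = 0.7414

0.7414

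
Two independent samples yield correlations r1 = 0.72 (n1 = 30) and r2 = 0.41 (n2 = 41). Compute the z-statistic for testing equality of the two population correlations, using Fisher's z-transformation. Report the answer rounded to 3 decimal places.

1.875

Fisher z-transforms: z1 = atanh(0.72) = 0.907645, z2 = atanh(0.41) = 0.435611; difference d = 0.472034
Var(d) = 1/27 + 1/38 = 0.0370370 + 0.0263158 = 0.0633528
z = d/√Var(d) = 0.472034 / √0.0633528 = 0.472034 / 0.251700 = 1.875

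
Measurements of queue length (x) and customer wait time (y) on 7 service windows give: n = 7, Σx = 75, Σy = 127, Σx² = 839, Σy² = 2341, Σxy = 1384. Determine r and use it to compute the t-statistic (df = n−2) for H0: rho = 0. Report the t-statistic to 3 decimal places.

1.884

S_xy = nΣxy − ΣxΣy = 7·1384 − 75·127 = 9688 − 9525 = 163
S_xx = nΣx² − (Σx)² = 7·839 − 75² = 5873 − 5625 = 248
S_yy = nΣy² − (Σy)² = 7·2341 − 127² = 16387 − 16129 = 258
r = S_xy / √(S_xx·S_yy) = 163 / √(248·258) = 163 / √63984 = 163 / 252.9506 = 0.6444
t = r·√(n−2)/√(1−r²) = 0.6444·√5 / √(1−0.415251) = 1.440922 / 0.764689 = 1.884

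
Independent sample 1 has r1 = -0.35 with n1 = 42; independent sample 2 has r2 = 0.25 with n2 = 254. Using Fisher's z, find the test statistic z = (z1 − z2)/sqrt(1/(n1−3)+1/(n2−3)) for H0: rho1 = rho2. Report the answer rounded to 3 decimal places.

Fisher z-transforms: z1 = atanh(-0.35) = -0.365444, z2 = atanh(0.25) = 0.255413; difference d = -0.620857
Var(d) = 1/39 + 1/251 = 0.0256410 + 0.0039841 = 0.0296251
z = d/√Var(d) = -0.620857 / √0.0296251 = -0.620857 / 0.172119 = -3.607

-3.607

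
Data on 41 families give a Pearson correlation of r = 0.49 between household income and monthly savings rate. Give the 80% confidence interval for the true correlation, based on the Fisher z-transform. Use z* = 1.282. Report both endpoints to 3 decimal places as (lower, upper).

z_r = atanh(0.49) = 0.536060;  SE = 1/√(n−3) = 1/√38 = 0.162221
z-limits: 0.536060 ± 1.282·0.162221 = 0.536060 ± 0.207967 = [0.328093, 0.744027]
ρ-limits: (tanh 0.328093, tanh 0.744027) = (0.317, 0.632)

(0.317, 0.632)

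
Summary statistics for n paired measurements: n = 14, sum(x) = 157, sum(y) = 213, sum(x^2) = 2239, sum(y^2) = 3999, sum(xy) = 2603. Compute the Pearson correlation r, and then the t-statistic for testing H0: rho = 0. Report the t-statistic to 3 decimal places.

Numerator: nΣxy − (Σx)(Σy) = 14·2603 − (157)(213) = 3001
Denominator: √[(nΣx²−(Σx)²)(nΣy²−(Σy)²)]
  nΣx²−(Σx)² = 14·2239 − 24649 = 6697;  nΣy²−(Σy)² = 14·3999 − 45369 = 10617
  √(6697·10617) = √71102049 = 8432.2031
r = 3001 / 8432.2031 = 0.3559
t = r·√(n−2)/√(1−r²) = 0.3559·√12 / √(1−0.126665) = 1.232874 / 0.934524 = 1.319

1.319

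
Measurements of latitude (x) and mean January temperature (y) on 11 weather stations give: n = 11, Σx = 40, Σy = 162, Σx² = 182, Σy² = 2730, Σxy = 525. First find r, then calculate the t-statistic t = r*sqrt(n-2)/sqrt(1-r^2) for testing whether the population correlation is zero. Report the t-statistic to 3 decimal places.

-2.089

S_xy = nΣxy − ΣxΣy = 11·525 − 40·162 = 5775 − 6480 = -705
S_xx = nΣx² − (Σx)² = 11·182 − 40² = 2002 − 1600 = 402
S_yy = nΣy² − (Σy)² = 11·2730 − 162² = 30030 − 26244 = 3786
r = S_xy / √(S_xx·S_yy) = -705 / √(402·3786) = -705 / √1521972 = -705 / 1233.6823 = -0.5715
t = r·√(n−2)/√(1−r²) = -0.5715·√9 / √(1−0.326612) = -1.714500 / 0.820602 = -2.089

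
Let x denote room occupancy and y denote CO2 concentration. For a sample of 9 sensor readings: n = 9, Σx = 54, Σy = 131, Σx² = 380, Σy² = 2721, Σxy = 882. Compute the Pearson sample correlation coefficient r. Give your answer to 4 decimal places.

0.4496

Numerator: nΣxy − (Σx)(Σy) = 9·882 − (54)(131) = 864
Denominator: √[(nΣx²−(Σx)²)(nΣy²−(Σy)²)]
  nΣx²−(Σx)² = 9·380 − 2916 = 504;  nΣy²−(Σy)² = 9·2721 − 17161 = 7328
  √(504·7328) = √3693312 = 1921.7992
r = 864 / 1921.7992 = 0.4496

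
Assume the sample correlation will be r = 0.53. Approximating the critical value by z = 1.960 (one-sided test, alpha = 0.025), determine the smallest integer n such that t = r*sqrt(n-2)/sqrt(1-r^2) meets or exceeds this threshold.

r√(n−2)/√(1−r²) ≥ 1.960  ⇔  n−2 ≥ (1.960)²·(1−r²)/r²
(1−r²)/r² = (1−0.2809)/0.2809 = 2.5600
n ≥ 2 + 3.8416·2.5600 = 2 + 9.8345 = 11.8345
⌈11.8345⌉ = 12

12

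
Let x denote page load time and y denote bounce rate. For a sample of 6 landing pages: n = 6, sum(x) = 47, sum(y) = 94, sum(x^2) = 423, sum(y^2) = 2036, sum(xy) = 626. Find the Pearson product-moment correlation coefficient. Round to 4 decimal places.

S_xy = nΣxy − ΣxΣy = 6·626 − 47·94 = 3756 − 4418 = -662
S_xx = nΣx² − (Σx)² = 6·423 − 47² = 2538 − 2209 = 329
S_yy = nΣy² − (Σy)² = 6·2036 − 94² = 12216 − 8836 = 3380
r = S_xy / √(S_xx·S_yy) = -662 / √(329·3380) = -662 / √1112020 = -662 / 1054.5236 = -0.6278

-0.6278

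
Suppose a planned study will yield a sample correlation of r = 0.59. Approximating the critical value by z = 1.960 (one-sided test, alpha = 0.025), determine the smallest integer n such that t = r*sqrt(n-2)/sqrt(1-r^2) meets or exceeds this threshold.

r√(n−2)/√(1−r²) ≥ 1.960  ⇔  n−2 ≥ (1.960)²·(1−r²)/r²
(1−r²)/r² = (1−0.3481)/0.3481 = 1.8727
n ≥ 2 + 3.8416·1.8727 = 2 + 7.1942 = 9.1942
⌈9.1942⌉ = 10

10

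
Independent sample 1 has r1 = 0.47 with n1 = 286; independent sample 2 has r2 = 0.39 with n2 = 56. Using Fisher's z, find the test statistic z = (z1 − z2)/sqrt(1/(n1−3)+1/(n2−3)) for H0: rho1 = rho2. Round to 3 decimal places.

0.657

z1 = atanh(0.47) = 0.510070,  z2 = atanh(0.39) = 0.411800
SE = √(1/(n1−3) + 1/(n2−3)) = √(1/283 + 1/53) = √(0.0035336 + 0.0188679) = √0.0224015 = 0.149671
z = (z1 − z2)/SE = (0.510070 − 0.411800) / 0.149671 = 0.098270 / 0.149671 = 0.657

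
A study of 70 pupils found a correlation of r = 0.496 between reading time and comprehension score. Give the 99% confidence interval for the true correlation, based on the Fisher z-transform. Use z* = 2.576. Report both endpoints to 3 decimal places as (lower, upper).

Fisher z: z_r = atanh(r) = ½·ln((1+0.496)/(1−0.496)) = 0.543987
SE(z) = 1/√(n−3) = 1/√67 = 0.122169
99% ⇒ z* = 2.576; margin = 2.576·0.122169 = 0.314707
CI on z-scale: (0.229280, 0.858694)
Back-transform: tanh(0.229280) = 0.225345, tanh(0.858694) = 0.695584

(0.225, 0.696)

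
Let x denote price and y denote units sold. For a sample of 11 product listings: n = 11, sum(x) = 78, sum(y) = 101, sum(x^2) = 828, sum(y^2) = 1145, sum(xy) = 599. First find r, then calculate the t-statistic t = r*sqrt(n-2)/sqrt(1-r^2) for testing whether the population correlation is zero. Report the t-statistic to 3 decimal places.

S_xy = nΣxy − ΣxΣy = 11·599 − 78·101 = 6589 − 7878 = -1289
S_xx = nΣx² − (Σx)² = 11·828 − 78² = 9108 − 6084 = 3024
S_yy = nΣy² − (Σy)² = 11·1145 − 101² = 12595 − 10201 = 2394
r = S_xy / √(S_xx·S_yy) = -1289 / √(3024·2394) = -1289 / √7239456 = -1289 / 2690.6237 = -0.4791
t = r·√(n−2)/√(1−r²) = -0.4791·√9 / √(1−0.229537) = -1.437300 / 0.877760 = -1.637

-1.637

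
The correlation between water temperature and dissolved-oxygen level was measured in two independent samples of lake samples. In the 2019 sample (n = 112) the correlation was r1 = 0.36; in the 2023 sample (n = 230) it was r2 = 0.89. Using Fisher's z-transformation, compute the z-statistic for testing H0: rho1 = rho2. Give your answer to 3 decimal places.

-8.968

Fisher z-transforms: z1 = atanh(0.36) = 0.376886, z2 = atanh(0.89) = 1.421926; difference d = -1.045040
Var(d) = 1/109 + 1/227 = 0.0091743 + 0.0044053 = 0.0135796
z = d/√Var(d) = -1.045040 / √0.0135796 = -1.045040 / 0.116532 = -8.968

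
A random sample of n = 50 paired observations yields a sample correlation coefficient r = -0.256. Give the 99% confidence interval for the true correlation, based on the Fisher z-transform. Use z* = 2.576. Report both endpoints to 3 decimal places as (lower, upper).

z_r = atanh(-0.256) = -0.261823;  SE = 1/√(n−3) = 1/√47 = 0.145865
z-limits: -0.261823 ± 2.576·0.145865 = -0.261823 ± 0.375748 = [-0.637571, 0.113925]
ρ-limits: (tanh -0.637571, tanh 0.113925) = (-0.563, 0.113)

(-0.563, 0.113)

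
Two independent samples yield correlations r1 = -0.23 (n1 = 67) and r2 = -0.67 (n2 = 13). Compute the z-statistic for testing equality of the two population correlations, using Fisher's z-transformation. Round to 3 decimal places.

1.696

Fisher z-transforms: z1 = atanh(-0.23) = -0.234189, z2 = atanh(-0.67) = -0.810743; difference d = 0.576554
Var(d) = 1/64 + 1/10 = 0.0156250 + 0.1000000 = 0.1156250
z = d/√Var(d) = 0.576554 / √0.1156250 = 0.576554 / 0.340037 = 1.696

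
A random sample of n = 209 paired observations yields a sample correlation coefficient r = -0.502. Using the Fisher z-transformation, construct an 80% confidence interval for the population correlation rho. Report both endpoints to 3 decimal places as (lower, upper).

(-0.566, -0.432)

z_r = atanh(-0.502) = -0.551976;  SE = 1/√(n−3) = 1/√206 = 0.069673
z-limits: -0.551976 ± 1.282·0.069673 = -0.551976 ± 0.089321 = [-0.641297, -0.462655]
ρ-limits: (tanh -0.641297, tanh -0.462655) = (-0.566, -0.432)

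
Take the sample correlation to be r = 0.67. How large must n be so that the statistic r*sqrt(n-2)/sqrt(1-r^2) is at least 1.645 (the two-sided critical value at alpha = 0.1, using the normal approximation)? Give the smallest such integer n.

Need r·√(n−2)/√(1−r²) ≥ 1.645
√(n−2) ≥ 1.645·√(1−0.4489) / 0.67 = 1.645·0.742361 / 0.67 = 1.8227
n−2 ≥ 3.3222  ⇒  n ≥ 5.3222
Smallest integer n = 6

6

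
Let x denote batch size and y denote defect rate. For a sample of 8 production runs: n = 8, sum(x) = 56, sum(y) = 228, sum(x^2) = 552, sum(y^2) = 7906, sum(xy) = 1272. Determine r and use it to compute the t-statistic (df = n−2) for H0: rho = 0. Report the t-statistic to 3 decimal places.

-2.288

Numerator: nΣxy − (Σx)(Σy) = 8·1272 − (56)(228) = -2592
Denominator: √[(nΣx²−(Σx)²)(nΣy²−(Σy)²)]
  nΣx²−(Σx)² = 8·552 − 3136 = 1280;  nΣy²−(Σy)² = 8·7906 − 51984 = 11264
  √(1280·11264) = √14417920 = 3797.0936
r = -2592 / 3797.0936 = -0.6826
t = r·√(n−2)/√(1−r²) = -0.6826·√6 / √(1−0.465943) = -1.672022 / 0.730792 = -2.288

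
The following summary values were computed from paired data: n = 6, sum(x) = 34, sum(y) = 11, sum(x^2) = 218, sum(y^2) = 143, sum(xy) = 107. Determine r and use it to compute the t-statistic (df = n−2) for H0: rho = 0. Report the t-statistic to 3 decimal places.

2.673

Numerator: nΣxy − (Σx)(Σy) = 6·107 − (34)(11) = 268
Denominator: √[(nΣx²−(Σx)²)(nΣy²−(Σy)²)]
  nΣx²−(Σx)² = 6·218 − 1156 = 152;  nΣy²−(Σy)² = 6·143 − 121 = 737
  √(152·737) = √112024 = 334.6999
r = 268 / 334.6999 = 0.8007
t = r·√(n−2)/√(1−r²) = 0.8007·√4 / √(1−0.641120) = 1.601400 / 0.599066 = 2.673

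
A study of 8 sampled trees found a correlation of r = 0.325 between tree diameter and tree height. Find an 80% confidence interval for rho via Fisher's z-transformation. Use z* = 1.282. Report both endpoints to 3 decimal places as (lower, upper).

(-0.232, 0.721)

z_r = atanh(0.325) = 0.337228;  SE = 1/√(n−3) = 1/√5 = 0.447214
z-limits: 0.337228 ± 1.282·0.447214 = 0.337228 ± 0.573328 = [-0.236100, 0.910556]
ρ-limits: (tanh -0.236100, tanh 0.910556) = (-0.232, 0.721)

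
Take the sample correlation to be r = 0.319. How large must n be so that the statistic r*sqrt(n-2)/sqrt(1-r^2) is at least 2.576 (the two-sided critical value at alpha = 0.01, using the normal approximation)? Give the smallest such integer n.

61

Need r·√(n−2)/√(1−r²) ≥ 2.576
√(n−2) ≥ 2.576·√(1−0.101761) / 0.319 = 2.576·0.947755 / 0.319 = 7.6533
n−2 ≥ 58.5730  ⇒  n ≥ 60.5730
Smallest integer n = 61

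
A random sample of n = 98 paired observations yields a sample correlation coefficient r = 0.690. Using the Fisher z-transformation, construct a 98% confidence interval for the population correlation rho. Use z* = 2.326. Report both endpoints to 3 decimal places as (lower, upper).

Fisher z: z_r = atanh(r) = ½·ln((1+0.690)/(1−0.690)) = 0.847956
SE(z) = 1/√(n−3) = 1/√95 = 0.102598
98% ⇒ z* = 2.326; margin = 2.326·0.102598 = 0.238643
CI on z-scale: (0.609313, 1.086599)
Back-transform: tanh(0.609313) = 0.543643, tanh(1.086599) = 0.795633

(0.544, 0.796)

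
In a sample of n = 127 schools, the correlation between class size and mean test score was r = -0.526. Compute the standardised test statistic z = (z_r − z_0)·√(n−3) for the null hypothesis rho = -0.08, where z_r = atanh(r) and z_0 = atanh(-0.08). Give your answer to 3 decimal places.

Fisher z: atanh(-0.526) = -0.584599, atanh(-0.08) = -0.080171
z = (z_r − z_0)·√(n−3) = (-0.584599 − (-0.080171))·√124 = -0.504428 · 11.135529 = -5.617

-5.617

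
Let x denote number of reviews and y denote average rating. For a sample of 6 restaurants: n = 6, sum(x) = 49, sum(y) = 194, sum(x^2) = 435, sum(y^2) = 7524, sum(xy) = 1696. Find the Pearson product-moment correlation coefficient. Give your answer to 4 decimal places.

S_xy = nΣxy − ΣxΣy = 6·1696 − 49·194 = 10176 − 9506 = 670
S_xx = nΣx² − (Σx)² = 6·435 − 49² = 2610 − 2401 = 209
S_yy = nΣy² − (Σy)² = 6·7524 − 194² = 45144 − 37636 = 7508
r = S_xy / √(S_xx·S_yy) = 670 / √(209·7508) = 670 / √1569172 = 670 / 1252.6660 = 0.5349

0.5349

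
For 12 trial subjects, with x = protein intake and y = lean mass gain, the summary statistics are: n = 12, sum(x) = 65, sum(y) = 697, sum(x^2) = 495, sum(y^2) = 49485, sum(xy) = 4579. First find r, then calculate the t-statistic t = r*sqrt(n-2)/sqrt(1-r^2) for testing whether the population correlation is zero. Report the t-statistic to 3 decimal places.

S_xy = nΣxy − ΣxΣy = 12·4579 − 65·697 = 54948 − 45305 = 9643
S_xx = nΣx² − (Σx)² = 12·495 − 65² = 5940 − 4225 = 1715
S_yy = nΣy² − (Σy)² = 12·49485 − 697² = 593820 − 485809 = 108011
r = S_xy / √(S_xx·S_yy) = 9643 / √(1715·108011) = 9643 / √185238865 = 9643 / 13610.2485 = 0.7085
t = r·√(n−2)/√(1−r²) = 0.7085·√10 / √(1−0.501972) = 2.240474 / 0.705711 = 3.175

3.175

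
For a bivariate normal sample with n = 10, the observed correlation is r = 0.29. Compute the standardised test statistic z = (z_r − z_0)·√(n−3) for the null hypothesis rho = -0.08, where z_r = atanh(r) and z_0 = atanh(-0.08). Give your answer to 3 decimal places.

1.002

z_r = atanh(0.29) = 0.298566,  z_0 = atanh(-0.08) = -0.080171
SE = 1/√(n−3) = 1/√7 = 0.377964
z = (z_r − z_0)/SE = (0.298566 − (-0.080171)) / 0.377964 = 0.378737 / 0.377964 = 1.002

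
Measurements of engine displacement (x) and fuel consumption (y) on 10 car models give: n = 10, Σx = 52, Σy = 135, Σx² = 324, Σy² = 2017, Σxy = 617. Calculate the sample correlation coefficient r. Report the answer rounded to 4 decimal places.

S_xy = nΣxy − ΣxΣy = 10·617 − 52·135 = 6170 − 7020 = -850
S_xx = nΣx² − (Σx)² = 10·324 − 52² = 3240 − 2704 = 536
S_yy = nΣy² − (Σy)² = 10·2017 − 135² = 20170 − 18225 = 1945
r = S_xy / √(S_xx·S_yy) = -850 / √(536·1945) = -850 / √1042520 = -850 / 1021.0387 = -0.8325

-0.8325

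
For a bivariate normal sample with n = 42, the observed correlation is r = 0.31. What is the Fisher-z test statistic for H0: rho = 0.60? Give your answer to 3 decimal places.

z_r = atanh(0.31) = 0.320545,  z_0 = atanh(0.60) = 0.693147
SE = 1/√(n−3) = 1/√39 = 0.160128
z = (z_r − z_0)/SE = (0.320545 − 0.693147) / 0.160128 = -0.372602 / 0.160128 = -2.327

-2.327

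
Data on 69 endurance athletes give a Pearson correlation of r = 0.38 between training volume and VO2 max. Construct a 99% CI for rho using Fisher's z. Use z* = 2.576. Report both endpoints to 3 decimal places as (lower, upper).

(0.083, 0.615)

Fisher z: z_r = atanh(r) = ½·ln((1+0.38)/(1−0.38)) = 0.400060
SE(z) = 1/√(n−3) = 1/√66 = 0.123091
99% ⇒ z* = 2.576; margin = 2.576·0.123091 = 0.317082
CI on z-scale: (0.082978, 0.717142)
Back-transform: tanh(0.082978) = 0.082788, tanh(0.717142) = 0.615136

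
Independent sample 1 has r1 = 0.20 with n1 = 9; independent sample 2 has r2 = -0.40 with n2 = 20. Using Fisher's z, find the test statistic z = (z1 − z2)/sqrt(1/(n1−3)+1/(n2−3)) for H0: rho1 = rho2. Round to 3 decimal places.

1.319

Fisher z-transforms: z1 = atanh(0.20) = 0.202733, z2 = atanh(-0.40) = -0.423649; difference d = 0.626382
Var(d) = 1/6 + 1/17 = 0.1666667 + 0.0588235 = 0.2254902
z = d/√Var(d) = 0.626382 / √0.2254902 = 0.626382 / 0.474858 = 1.319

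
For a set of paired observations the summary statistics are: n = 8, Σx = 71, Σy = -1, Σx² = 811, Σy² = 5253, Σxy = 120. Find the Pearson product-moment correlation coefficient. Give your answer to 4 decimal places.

0.1322

Numerator: nΣxy − (Σx)(Σy) = 8·120 − (71)(-1) = 1031
Denominator: √[(nΣx²−(Σx)²)(nΣy²−(Σy)²)]
  nΣx²−(Σx)² = 8·811 − 5041 = 1447;  nΣy²−(Σy)² = 8·5253 − 1 = 42023
  √(1447·42023) = √60807281 = 7797.9023
r = 1031 / 7797.9023 = 0.1322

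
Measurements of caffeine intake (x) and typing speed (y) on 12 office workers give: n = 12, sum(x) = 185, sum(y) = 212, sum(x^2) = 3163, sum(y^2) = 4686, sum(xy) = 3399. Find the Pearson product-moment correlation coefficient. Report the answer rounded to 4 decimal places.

0.2416

Numerator: nΣxy − (Σx)(Σy) = 12·3399 − (185)(212) = 1568
Denominator: √[(nΣx²−(Σx)²)(nΣy²−(Σy)²)]
  nΣx²−(Σx)² = 12·3163 − 34225 = 3731;  nΣy²−(Σy)² = 12·4686 − 44944 = 11288
  √(3731·11288) = √42115528 = 6489.6478
r = 1568 / 6489.6478 = 0.2416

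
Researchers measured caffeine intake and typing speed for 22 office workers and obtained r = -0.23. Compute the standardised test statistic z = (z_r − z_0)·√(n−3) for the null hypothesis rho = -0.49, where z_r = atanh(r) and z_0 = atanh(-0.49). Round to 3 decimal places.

z_r = atanh(-0.23) = -0.234189,  z_0 = atanh(-0.49) = -0.536060
SE = 1/√(n−3) = 1/√19 = 0.229416
z = (z_r − z_0)/SE = (-0.234189 − (-0.536060)) / 0.229416 = 0.301871 / 0.229416 = 1.316

1.316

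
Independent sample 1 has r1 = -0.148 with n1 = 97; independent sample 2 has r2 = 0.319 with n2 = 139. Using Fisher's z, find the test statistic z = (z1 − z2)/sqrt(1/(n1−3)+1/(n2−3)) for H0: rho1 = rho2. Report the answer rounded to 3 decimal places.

z1 = atanh(-0.148) = -0.149095,  z2 = atanh(0.319) = 0.330533
SE = √(1/(n1−3) + 1/(n2−3)) = √(1/94 + 1/136) = √(0.0106383 + 0.0073529) = √0.0179912 = 0.134131
z = (z1 − z2)/SE = (-0.149095 − 0.330533) / 0.134131 = -0.479628 / 0.134131 = -3.576

-3.576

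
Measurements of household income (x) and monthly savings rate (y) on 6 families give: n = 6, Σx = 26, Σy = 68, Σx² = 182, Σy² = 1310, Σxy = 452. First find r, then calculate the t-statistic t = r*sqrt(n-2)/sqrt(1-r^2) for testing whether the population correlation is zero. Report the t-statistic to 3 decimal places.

2.799

S_xy = nΣxy − ΣxΣy = 6·452 − 26·68 = 2712 − 1768 = 944
S_xx = nΣx² − (Σx)² = 6·182 − 26² = 1092 − 676 = 416
S_yy = nΣy² − (Σy)² = 6·1310 − 68² = 7860 − 4624 = 3236
r = S_xy / √(S_xx·S_yy) = 944 / √(416·3236) = 944 / √1346176 = 944 / 1160.2482 = 0.8136
t = r·√(n−2)/√(1−r²) = 0.8136·√4 / √(1−0.661945) = 1.627200 / 0.581425 = 2.799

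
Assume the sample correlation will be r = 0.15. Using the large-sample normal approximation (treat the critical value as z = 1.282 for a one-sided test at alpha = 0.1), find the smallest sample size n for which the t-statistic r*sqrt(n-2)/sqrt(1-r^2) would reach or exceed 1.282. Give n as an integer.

74

r√(n−2)/√(1−r²) ≥ 1.282  ⇔  n−2 ≥ (1.282)²·(1−r²)/r²
(1−r²)/r² = (1−0.0225)/0.0225 = 43.4444
n ≥ 2 + 1.643524·43.4444 = 2 + 71.4019 = 73.4019
⌈73.4019⌉ = 74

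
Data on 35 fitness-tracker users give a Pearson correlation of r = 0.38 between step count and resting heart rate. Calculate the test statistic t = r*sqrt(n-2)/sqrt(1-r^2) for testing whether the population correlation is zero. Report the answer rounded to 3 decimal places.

2.360

t = r·√(n−2) / √(1−r²) with r = 0.38, n = 35
  = 0.38·√33 / √(1 − 0.1444)
  = 0.38·5.744563 / 0.924986
  = 2.182934 / 0.924986 = 2.360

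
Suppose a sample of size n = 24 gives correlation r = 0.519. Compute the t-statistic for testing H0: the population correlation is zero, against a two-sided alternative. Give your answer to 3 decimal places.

2.848

1 − r² = 1 − 0.269361 = 0.730639;  √(1−r²) = 0.854774
√(n−2) = √22 = 4.690416
t = r·√(n−2)/√(1−r²) = 0.519 · 4.690416 / 0.854774 = 2.848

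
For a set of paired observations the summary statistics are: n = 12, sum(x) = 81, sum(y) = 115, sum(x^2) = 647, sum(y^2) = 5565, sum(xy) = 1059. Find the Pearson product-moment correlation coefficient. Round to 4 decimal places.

0.4227

Numerator: nΣxy − (Σx)(Σy) = 12·1059 − (81)(115) = 3393
Denominator: √[(nΣx²−(Σx)²)(nΣy²−(Σy)²)]
  nΣx²−(Σx)² = 12·647 − 6561 = 1203;  nΣy²−(Σy)² = 12·5565 − 13225 = 53555
  √(1203·53555) = √64426665 = 8026.6223
r = 3393 / 8026.6223 = 0.4227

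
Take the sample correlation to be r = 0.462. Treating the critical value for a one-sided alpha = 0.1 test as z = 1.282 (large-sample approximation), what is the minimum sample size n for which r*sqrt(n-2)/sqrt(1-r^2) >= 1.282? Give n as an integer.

9

r√(n−2)/√(1−r²) ≥ 1.282  ⇔  n−2 ≥ (1.282)²·(1−r²)/r²
(1−r²)/r² = (1−0.213444)/0.213444 = 3.6851
n ≥ 2 + 1.643524·3.6851 = 2 + 6.0566 = 8.0566
⌈8.0566⌉ = 9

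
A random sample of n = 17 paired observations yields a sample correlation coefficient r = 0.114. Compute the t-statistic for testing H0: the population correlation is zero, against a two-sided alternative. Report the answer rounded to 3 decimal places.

0.444

1 − r² = 1 − 0.012996 = 0.987004;  √(1−r²) = 0.993481
√(n−2) = √15 = 3.872983
t = r·√(n−2)/√(1−r²) = 0.114 · 3.872983 / 0.993481 = 0.444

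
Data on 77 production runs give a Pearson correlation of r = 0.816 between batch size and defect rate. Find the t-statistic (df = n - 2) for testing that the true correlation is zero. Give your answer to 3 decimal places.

12.225

t = r·√(n−2) / √(1−r²) with r = 0.816, n = 77
  = 0.816·√75 / √(1 − 0.665856)
  = 0.816·8.660254 / 0.578052
  = 7.066767 / 0.578052 = 12.225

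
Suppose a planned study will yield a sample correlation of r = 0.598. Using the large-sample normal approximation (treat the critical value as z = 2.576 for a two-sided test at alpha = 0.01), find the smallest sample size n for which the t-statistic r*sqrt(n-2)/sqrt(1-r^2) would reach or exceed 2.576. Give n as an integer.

14

r√(n−2)/√(1−r²) ≥ 2.576  ⇔  n−2 ≥ (2.576)²·(1−r²)/r²
(1−r²)/r² = (1−0.357604)/0.357604 = 1.7964
n ≥ 2 + 6.635776·1.7964 = 2 + 11.9205 = 13.9205
⌈13.9205⌉ = 14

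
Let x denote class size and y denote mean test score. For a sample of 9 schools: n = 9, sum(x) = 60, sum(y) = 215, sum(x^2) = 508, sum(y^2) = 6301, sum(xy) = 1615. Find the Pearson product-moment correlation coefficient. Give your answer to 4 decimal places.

0.5122

S_xy = nΣxy − ΣxΣy = 9·1615 − 60·215 = 14535 − 12900 = 1635
S_xx = nΣx² − (Σx)² = 9·508 − 60² = 4572 − 3600 = 972
S_yy = nΣy² − (Σy)² = 9·6301 − 215² = 56709 − 46225 = 10484
r = S_xy / √(S_xx·S_yy) = 1635 / √(972·10484) = 1635 / √10190448 = 1635 / 3192.2481 = 0.5122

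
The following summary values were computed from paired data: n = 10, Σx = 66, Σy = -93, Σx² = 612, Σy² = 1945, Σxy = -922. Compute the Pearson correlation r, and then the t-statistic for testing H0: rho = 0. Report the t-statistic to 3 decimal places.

-2.820

S_xy = nΣxy − ΣxΣy = 10·(-922) − 66·(-93) = -9220 − (-6138) = -3082
S_xx = nΣx² − (Σx)² = 10·612 − 66² = 6120 − 4356 = 1764
S_yy = nΣy² − (Σy)² = 10·1945 − (-93)² = 19450 − 8649 = 10801
r = S_xy / √(S_xx·S_yy) = -3082 / √(1764·10801) = -3082 / √19052964 = -3082 / 4364.9701 = -0.7061
t = r·√(n−2)/√(1−r²) = -0.7061·√8 / √(1−0.498577) = -1.997152 / 0.708112 = -2.820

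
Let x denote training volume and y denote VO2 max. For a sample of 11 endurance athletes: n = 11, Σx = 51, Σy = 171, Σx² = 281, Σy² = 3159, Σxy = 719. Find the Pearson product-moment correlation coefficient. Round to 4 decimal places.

Numerator: nΣxy − (Σx)(Σy) = 11·719 − (51)(171) = -812
Denominator: √[(nΣx²−(Σx)²)(nΣy²−(Σy)²)]
  nΣx²−(Σx)² = 11·281 − 2601 = 490;  nΣy²−(Σy)² = 11·3159 − 29241 = 5508
  √(490·5508) = √2698920 = 1642.8390
r = -812 / 1642.8390 = -0.4943

-0.4943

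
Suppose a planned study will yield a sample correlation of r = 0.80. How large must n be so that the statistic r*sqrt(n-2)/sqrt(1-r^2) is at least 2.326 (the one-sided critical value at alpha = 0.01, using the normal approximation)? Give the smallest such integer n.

6

r√(n−2)/√(1−r²) ≥ 2.326  ⇔  n−2 ≥ (2.326)²·(1−r²)/r²
(1−r²)/r² = (1−0.6400)/0.6400 = 0.5625
n ≥ 2 + 5.410276·0.5625 = 2 + 3.0433 = 5.0433
⌈5.0433⌉ = 6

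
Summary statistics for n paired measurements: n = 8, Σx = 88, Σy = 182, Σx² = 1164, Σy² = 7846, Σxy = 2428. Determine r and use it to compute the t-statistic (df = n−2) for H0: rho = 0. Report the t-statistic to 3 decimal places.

Numerator: nΣxy − (Σx)(Σy) = 8·2428 − (88)(182) = 3408
Denominator: √[(nΣx²−(Σx)²)(nΣy²−(Σy)²)]
  nΣx²−(Σx)² = 8·1164 − 7744 = 1568;  nΣy²−(Σy)² = 8·7846 − 33124 = 29644
  √(1568·29644) = √46481792 = 6817.7556
r = 3408 / 6817.7556 = 0.4999
t = r·√(n−2)/√(1−r²) = 0.4999·√6 / √(1−0.249900) = 1.224500 / 0.866083 = 1.414

1.414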